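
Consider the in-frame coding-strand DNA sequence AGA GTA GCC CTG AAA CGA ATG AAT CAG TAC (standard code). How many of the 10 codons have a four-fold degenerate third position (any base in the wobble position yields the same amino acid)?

Codon 1 AGA (Arg): third position 2-fold.
Codon 2 GTA (Val): third position 4-fold.
Codon 3 GCC (Ala): third position 4-fold.
Codon 4 CTG (Leu): third position 4-fold.
Codon 5 AAA (Lys): third position 2-fold.
Codon 6 CGA (Arg): third position 4-fold.
Codon 7 ATG (Met): third position 1-fold.
Codon 8 AAT (Asn): third position 2-fold.
Codon 9 CAG (Gln): third position 2-fold.
Codon 10 TAC (Tyr): third position 2-fold.
Four-fold degenerate third positions: 4.

4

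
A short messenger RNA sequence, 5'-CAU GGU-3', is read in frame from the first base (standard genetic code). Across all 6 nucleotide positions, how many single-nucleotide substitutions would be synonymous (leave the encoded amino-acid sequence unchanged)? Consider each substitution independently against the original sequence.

Codon 1 (CAU, His): 1 synonymous substitution.
Codon 2 (GGU, Gly): 3 synonymous substitutions.
Total: 1 + 3 = 4.

4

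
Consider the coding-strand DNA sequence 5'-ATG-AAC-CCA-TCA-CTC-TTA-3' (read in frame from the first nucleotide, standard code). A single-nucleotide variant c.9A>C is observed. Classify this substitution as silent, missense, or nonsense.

Position 9 falls in codon 3: CCA → Pro.
After the substitution the codon is CCC → Pro.
Both encode Pro, so the change is synonymous.

silent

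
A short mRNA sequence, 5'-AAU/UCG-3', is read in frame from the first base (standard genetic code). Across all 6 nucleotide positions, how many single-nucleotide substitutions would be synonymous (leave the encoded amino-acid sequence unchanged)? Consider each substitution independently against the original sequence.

Codon 1 (AAU, Asn): 1 synonymous substitution.
Codon 2 (UCG, Ser): 3 synonymous substitutions.
Total: 1 + 3 = 4.

4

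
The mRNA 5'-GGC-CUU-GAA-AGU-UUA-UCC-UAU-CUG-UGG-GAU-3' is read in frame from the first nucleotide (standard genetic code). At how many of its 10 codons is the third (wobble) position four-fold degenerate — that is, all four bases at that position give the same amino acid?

Codon 1 GGC (Gly): third position 4-fold.
Codon 2 CUU (Leu): third position 4-fold.
Codon 3 GAA (Glu): third position 2-fold.
Codon 4 AGU (Ser): third position 2-fold.
Codon 5 UUA (Leu): third position 2-fold.
Codon 6 UCC (Ser): third position 4-fold.
Codon 7 UAU (Tyr): third position 2-fold.
Codon 8 CUG (Leu): third position 4-fold.
Codon 9 UGG (Trp): third position 1-fold.
Codon 10 GAU (Asp): third position 2-fold.
Four-fold degenerate third positions: 4.

4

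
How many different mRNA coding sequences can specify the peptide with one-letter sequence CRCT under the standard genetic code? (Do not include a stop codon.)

96

Cys: 2 codons.
Arg: 6 codons.
Cys: 2 codons.
Thr: 4 codons.
2 × 6 × 2 × 4 = 96.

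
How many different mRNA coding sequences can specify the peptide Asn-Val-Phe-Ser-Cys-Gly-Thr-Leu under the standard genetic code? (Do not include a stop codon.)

Asn: 2 codons.
Val: 4 codons.
Phe: 2 codons.
Ser: 6 codons.
Cys: 2 codons.
Gly: 4 codons.
Thr: 4 codons.
Leu: 6 codons.
2 × 4 × 2 × 6 × 2 × 4 × 4 × 6 = 18432.

18432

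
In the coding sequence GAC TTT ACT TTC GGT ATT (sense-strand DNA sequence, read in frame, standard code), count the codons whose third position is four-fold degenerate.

2

Codon 1 GAC (Asp): third position 2-fold.
Codon 2 TTT (Phe): third position 2-fold.
Codon 3 ACT (Thr): third position 4-fold.
Codon 4 TTC (Phe): third position 2-fold.
Codon 5 GGT (Gly): third position 4-fold.
Codon 6 ATT (Ile): third position 3-fold.
Four-fold degenerate third positions: 2.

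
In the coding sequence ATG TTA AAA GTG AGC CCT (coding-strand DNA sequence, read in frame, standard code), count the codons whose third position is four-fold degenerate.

2

Codon 1 ATG (Met): third position 1-fold.
Codon 2 TTA (Leu): third position 2-fold.
Codon 3 AAA (Lys): third position 2-fold.
Codon 4 GTG (Val): third position 4-fold.
Codon 5 AGC (Ser): third position 2-fold.
Codon 6 CCT (Pro): third position 4-fold.
Four-fold degenerate third positions: 2.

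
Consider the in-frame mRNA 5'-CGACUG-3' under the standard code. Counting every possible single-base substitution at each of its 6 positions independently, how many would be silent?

Codon 1 (CGA, Arg): 4 synonymous substitutions.
Codon 2 (CUG, Leu): 4 synonymous substitutions.
Total: 4 + 4 = 8.

8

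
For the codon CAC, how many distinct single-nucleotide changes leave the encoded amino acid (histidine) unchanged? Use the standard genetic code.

1

Position 1: none → 0 synonymous.
Position 2: none → 0 synonymous.
Position 3: CAU → 1 synonymous.
Total: 0 + 0 + 1 = 1.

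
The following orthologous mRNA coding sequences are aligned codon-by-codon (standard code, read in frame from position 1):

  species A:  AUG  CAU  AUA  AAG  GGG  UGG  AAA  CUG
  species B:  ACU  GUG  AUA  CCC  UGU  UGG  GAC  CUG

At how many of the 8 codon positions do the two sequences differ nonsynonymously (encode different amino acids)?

5

Codon 1: AUG Met / ACU Thr — nonsynonymous.
Codon 2: CAU His / GUG Val — nonsynonymous.
Codon 3: AUA Ile / AUA Ile — identical.
Codon 4: AAG Lys / CCC Pro — nonsynonymous.
Codon 5: GGG Gly / UGU Cys — nonsynonymous.
Codon 6: UGG Trp / UGG Trp — identical.
Codon 7: AAA Lys / GAC Asp — nonsynonymous.
Codon 8: CUG Leu / CUG Leu — identical.
Nonsynonymous differences: 5.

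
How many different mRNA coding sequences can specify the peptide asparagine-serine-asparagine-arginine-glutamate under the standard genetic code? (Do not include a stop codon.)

288

Asn: 2 codons.
Ser: 6 codons.
Asn: 2 codons.
Arg: 6 codons.
Glu: 2 codons.
2 × 6 × 2 × 6 × 2 = 288.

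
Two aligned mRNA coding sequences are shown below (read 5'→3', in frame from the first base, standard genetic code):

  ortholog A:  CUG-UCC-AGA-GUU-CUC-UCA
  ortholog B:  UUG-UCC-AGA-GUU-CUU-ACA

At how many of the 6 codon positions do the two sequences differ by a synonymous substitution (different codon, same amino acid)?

Codon 1: CUG Leu / UUG Leu — synonymous.
Codon 2: UCC Ser / UCC Ser — identical.
Codon 3: AGA Arg / AGA Arg — identical.
Codon 4: GUU Val / GUU Val — identical.
Codon 5: CUC Leu / CUU Leu — synonymous.
Codon 6: UCA Ser / ACA Thr — nonsynonymous.
Synonymous differences: 2.

2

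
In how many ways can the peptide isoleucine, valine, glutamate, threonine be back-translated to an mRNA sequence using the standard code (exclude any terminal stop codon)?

Ile: 3 codons.
Val: 4 codons.
Glu: 2 codons.
Thr: 4 codons.
3 × 4 × 2 × 4 = 96.

96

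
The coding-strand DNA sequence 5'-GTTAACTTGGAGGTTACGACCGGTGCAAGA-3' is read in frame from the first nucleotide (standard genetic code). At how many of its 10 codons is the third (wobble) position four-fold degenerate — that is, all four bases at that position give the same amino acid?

Codon 1 GTT (Val): third position 4-fold.
Codon 2 AAC (Asn): third position 2-fold.
Codon 3 TTG (Leu): third position 2-fold.
Codon 4 GAG (Glu): third position 2-fold.
Codon 5 GTT (Val): third position 4-fold.
Codon 6 ACG (Thr): third position 4-fold.
Codon 7 ACC (Thr): third position 4-fold.
Codon 8 GGT (Gly): third position 4-fold.
Codon 9 GCA (Ala): third position 4-fold.
Codon 10 AGA (Arg): third position 2-fold.
Four-fold degenerate third positions: 6.

6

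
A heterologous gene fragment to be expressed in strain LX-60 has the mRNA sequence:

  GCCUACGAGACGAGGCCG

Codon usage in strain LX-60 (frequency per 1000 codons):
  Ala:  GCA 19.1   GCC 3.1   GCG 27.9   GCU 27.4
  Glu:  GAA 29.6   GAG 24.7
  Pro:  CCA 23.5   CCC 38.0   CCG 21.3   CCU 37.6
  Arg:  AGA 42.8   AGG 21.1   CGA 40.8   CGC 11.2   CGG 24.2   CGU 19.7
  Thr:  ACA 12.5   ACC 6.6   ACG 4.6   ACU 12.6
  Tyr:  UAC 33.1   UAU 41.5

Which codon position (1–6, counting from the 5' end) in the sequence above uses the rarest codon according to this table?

1

Codon 1 GCC (Ala): 3.1 per 1000.
Codon 2 UAC (Tyr): 33.1 per 1000.
Codon 3 GAG (Glu): 24.7 per 1000.
Codon 4 ACG (Thr): 4.6 per 1000.
Codon 5 AGG (Arg): 21.1 per 1000.
Codon 6 CCG (Pro): 21.3 per 1000.
Lowest frequency is 3.1 at codon 1.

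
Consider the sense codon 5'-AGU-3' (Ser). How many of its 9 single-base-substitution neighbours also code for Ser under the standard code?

Position 1: none → 0 synonymous.
Position 2: none → 0 synonymous.
Position 3: AGC → 1 synonymous.
Total: 0 + 0 + 1 = 1.

1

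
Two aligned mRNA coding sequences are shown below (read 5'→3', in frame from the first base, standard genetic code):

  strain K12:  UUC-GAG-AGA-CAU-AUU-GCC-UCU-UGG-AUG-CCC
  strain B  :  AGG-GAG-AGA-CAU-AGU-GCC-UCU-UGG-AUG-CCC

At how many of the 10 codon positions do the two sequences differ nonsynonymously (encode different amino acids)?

Codon 1: UUC Phe / AGG Arg — nonsynonymous.
Codon 2: GAG Glu / GAG Glu — identical.
Codon 3: AGA Arg / AGA Arg — identical.
Codon 4: CAU His / CAU His — identical.
Codon 5: AUU Ile / AGU Ser — nonsynonymous.
Codon 6: GCC Ala / GCC Ala — identical.
Codon 7: UCU Ser / UCU Ser — identical.
Codon 8: UGG Trp / UGG Trp — identical.
Codon 9: AUG Met / AUG Met — identical.
Codon 10: CCC Pro / CCC Pro — identical.
Nonsynonymous differences: 2.

2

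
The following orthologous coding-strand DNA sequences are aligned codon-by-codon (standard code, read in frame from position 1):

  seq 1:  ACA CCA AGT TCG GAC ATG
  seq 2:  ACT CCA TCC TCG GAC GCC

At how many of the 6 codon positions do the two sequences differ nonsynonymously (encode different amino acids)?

Codon 1: ACA Thr / ACT Thr — synonymous.
Codon 2: CCA Pro / CCA Pro — identical.
Codon 3: AGT Ser / TCC Ser — synonymous.
Codon 4: TCG Ser / TCG Ser — identical.
Codon 5: GAC Asp / GAC Asp — identical.
Codon 6: ATG Met / GCC Ala — nonsynonymous.
Nonsynonymous differences: 1.

1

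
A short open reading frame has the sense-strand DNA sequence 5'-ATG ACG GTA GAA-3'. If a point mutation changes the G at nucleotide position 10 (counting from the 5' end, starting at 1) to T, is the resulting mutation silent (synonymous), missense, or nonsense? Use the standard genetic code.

Position 10 falls in codon 4: GAA → Glu.
After the substitution the codon is TAA → Stop.
The new codon is a stop codon, so this is a nonsense mutation.

nonsense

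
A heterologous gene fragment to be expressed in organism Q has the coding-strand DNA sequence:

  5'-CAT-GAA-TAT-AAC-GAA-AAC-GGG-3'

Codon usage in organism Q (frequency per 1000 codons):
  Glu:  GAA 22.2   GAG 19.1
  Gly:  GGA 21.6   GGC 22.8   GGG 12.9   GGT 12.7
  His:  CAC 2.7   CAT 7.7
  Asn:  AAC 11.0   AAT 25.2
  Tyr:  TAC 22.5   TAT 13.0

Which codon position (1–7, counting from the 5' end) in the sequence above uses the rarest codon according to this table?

Codon 1 CAT (His): 7.7 per 1000.
Codon 2 GAA (Glu): 22.2 per 1000.
Codon 3 TAT (Tyr): 13.0 per 1000.
Codon 4 AAC (Asn): 11.0 per 1000.
Codon 5 GAA (Glu): 22.2 per 1000.
Codon 6 AAC (Asn): 11.0 per 1000.
Codon 7 GGG (Gly): 12.9 per 1000.
Lowest frequency is 7.7 at codon 1.

1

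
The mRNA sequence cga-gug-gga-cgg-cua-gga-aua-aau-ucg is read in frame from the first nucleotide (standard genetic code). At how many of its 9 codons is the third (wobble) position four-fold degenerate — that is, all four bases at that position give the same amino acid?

Codon 1 CGA (Arg): third position 4-fold.
Codon 2 GUG (Val): third position 4-fold.
Codon 3 GGA (Gly): third position 4-fold.
Codon 4 CGG (Arg): third position 4-fold.
Codon 5 CUA (Leu): third position 4-fold.
Codon 6 GGA (Gly): third position 4-fold.
Codon 7 AUA (Ile): third position 3-fold.
Codon 8 AAU (Asn): third position 2-fold.
Codon 9 UCG (Ser): third position 4-fold.
Four-fold degenerate third positions: 7.

7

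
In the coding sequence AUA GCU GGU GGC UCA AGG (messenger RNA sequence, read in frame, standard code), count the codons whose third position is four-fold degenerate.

Codon 1 AUA (Ile): third position 3-fold.
Codon 2 GCU (Ala): third position 4-fold.
Codon 3 GGU (Gly): third position 4-fold.
Codon 4 GGC (Gly): third position 4-fold.
Codon 5 UCA (Ser): third position 4-fold.
Codon 6 AGG (Arg): third position 2-fold.
Four-fold degenerate third positions: 4.

4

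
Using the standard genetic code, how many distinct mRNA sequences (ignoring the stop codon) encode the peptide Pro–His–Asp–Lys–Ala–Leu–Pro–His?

6144

Pro: 4 codons.
His: 2 codons.
Asp: 2 codons.
Lys: 2 codons.
Ala: 4 codons.
Leu: 6 codons.
Pro: 4 codons.
His: 2 codons.
4 × 2 × 2 × 2 × 4 × 6 × 4 × 2 = 6144.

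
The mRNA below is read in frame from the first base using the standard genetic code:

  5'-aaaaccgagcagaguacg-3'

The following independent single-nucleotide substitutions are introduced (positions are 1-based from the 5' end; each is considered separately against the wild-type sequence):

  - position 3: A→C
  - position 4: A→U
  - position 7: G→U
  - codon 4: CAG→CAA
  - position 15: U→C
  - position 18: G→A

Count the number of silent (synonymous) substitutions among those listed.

3

Codon 1: AAA (Lys) → AAC (Asn) — missense.
Codon 2: ACC (Thr) → UCC (Ser) — missense.
Codon 3: GAG (Glu) → UAG (Stop) — nonsense.
Codon 4: CAG (Gln) → CAA (Gln) — synonymous.
Codon 5: AGU (Ser) → AGC (Ser) — synonymous.
Codon 6: ACG (Thr) → ACA (Thr) — synonymous.
Synonymous: 3 of 6.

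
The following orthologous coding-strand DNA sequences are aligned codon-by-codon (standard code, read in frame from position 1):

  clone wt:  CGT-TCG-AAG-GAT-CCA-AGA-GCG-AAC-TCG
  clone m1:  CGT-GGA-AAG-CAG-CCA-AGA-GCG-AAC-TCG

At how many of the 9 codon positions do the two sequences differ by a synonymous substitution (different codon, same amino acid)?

Codon 1: CGT Arg / CGT Arg — identical.
Codon 2: TCG Ser / GGA Gly — nonsynonymous.
Codon 3: AAG Lys / AAG Lys — identical.
Codon 4: GAT Asp / CAG Gln — nonsynonymous.
Codon 5: CCA Pro / CCA Pro — identical.
Codon 6: AGA Arg / AGA Arg — identical.
Codon 7: GCG Ala / GCG Ala — identical.
Codon 8: AAC Asn / AAC Asn — identical.
Codon 9: TCG Ser / TCG Ser — identical.
Synonymous differences: 0.

0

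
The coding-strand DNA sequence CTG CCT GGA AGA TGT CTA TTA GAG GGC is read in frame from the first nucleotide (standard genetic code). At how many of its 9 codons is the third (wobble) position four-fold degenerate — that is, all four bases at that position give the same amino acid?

Codon 1 CTG (Leu): third position 4-fold.
Codon 2 CCT (Pro): third position 4-fold.
Codon 3 GGA (Gly): third position 4-fold.
Codon 4 AGA (Arg): third position 2-fold.
Codon 5 TGT (Cys): third position 2-fold.
Codon 6 CTA (Leu): third position 4-fold.
Codon 7 TTA (Leu): third position 2-fold.
Codon 8 GAG (Glu): third position 2-fold.
Codon 9 GGC (Gly): third position 4-fold.
Four-fold degenerate third positions: 5.

5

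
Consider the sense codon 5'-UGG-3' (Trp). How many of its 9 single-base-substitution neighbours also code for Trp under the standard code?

0

Position 1: none → 0 synonymous.
Position 2: none → 0 synonymous.
Position 3: none → 0 synonymous.
Total: 0 + 0 + 0 = 0.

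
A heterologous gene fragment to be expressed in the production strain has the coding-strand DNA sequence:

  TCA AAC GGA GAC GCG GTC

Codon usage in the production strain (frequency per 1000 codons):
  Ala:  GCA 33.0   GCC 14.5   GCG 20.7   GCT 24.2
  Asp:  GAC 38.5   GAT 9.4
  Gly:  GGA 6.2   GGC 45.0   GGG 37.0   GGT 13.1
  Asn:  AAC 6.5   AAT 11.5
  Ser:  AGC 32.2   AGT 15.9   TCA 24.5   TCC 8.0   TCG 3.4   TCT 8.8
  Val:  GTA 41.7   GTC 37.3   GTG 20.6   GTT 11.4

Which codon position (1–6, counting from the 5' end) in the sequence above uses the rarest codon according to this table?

Codon 1 TCA (Ser): 24.5 per 1000.
Codon 2 AAC (Asn): 6.5 per 1000.
Codon 3 GGA (Gly): 6.2 per 1000.
Codon 4 GAC (Asp): 38.5 per 1000.
Codon 5 GCG (Ala): 20.7 per 1000.
Codon 6 GTC (Val): 37.3 per 1000.
Lowest frequency is 6.2 at codon 3.

3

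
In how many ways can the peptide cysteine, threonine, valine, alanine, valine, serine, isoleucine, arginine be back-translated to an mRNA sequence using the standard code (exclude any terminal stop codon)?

Cys: 2 codons.
Thr: 4 codons.
Val: 4 codons.
Ala: 4 codons.
Val: 4 codons.
Ser: 6 codons.
Ile: 3 codons.
Arg: 6 codons.
2 × 4 × 4 × 4 × 4 × 6 × 3 × 6 = 55296.

55296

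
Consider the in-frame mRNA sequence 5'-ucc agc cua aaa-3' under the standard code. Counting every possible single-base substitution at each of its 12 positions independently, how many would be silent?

9

Codon 1 (UCC, Ser): 3 synonymous substitutions.
Codon 2 (AGC, Ser): 1 synonymous substitution.
Codon 3 (CUA, Leu): 4 synonymous substitutions.
Codon 4 (AAA, Lys): 1 synonymous substitution.
Total: 3 + 1 + 4 + 1 = 9.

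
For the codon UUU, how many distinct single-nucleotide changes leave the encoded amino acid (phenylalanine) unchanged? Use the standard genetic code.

1

Position 1: none → 0 synonymous.
Position 2: none → 0 synonymous.
Position 3: UUC → 1 synonymous.
Total: 0 + 0 + 1 = 1.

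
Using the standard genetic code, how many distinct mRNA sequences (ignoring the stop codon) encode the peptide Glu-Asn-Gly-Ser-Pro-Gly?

1536

Glu: 2 codons.
Asn: 2 codons.
Gly: 4 codons.
Ser: 6 codons.
Pro: 4 codons.
Gly: 4 codons.
2 × 2 × 4 × 6 × 4 × 4 = 1536.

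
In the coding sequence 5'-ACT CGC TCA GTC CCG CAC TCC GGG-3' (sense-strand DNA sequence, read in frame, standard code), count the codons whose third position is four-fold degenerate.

7

Codon 1 ACT (Thr): third position 4-fold.
Codon 2 CGC (Arg): third position 4-fold.
Codon 3 TCA (Ser): third position 4-fold.
Codon 4 GTC (Val): third position 4-fold.
Codon 5 CCG (Pro): third position 4-fold.
Codon 6 CAC (His): third position 2-fold.
Codon 7 TCC (Ser): third position 4-fold.
Codon 8 GGG (Gly): third position 4-fold.
Four-fold degenerate third positions: 7.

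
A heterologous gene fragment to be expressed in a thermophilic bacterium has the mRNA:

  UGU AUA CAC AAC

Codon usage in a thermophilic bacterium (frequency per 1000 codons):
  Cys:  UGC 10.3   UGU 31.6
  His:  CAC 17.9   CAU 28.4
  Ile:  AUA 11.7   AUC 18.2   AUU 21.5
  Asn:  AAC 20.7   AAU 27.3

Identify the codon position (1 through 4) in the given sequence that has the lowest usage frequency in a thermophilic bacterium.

Codon 1 UGU (Cys): 31.6 per 1000.
Codon 2 AUA (Ile): 11.7 per 1000.
Codon 3 CAC (His): 17.9 per 1000.
Codon 4 AAC (Asn): 20.7 per 1000.
Lowest frequency is 11.7 at codon 2.

2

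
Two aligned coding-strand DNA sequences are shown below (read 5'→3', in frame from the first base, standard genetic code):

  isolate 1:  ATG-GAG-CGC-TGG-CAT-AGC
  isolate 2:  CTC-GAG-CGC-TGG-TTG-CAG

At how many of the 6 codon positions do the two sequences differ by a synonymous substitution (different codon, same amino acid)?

Codon 1: ATG Met / CTC Leu — nonsynonymous.
Codon 2: GAG Glu / GAG Glu — identical.
Codon 3: CGC Arg / CGC Arg — identical.
Codon 4: TGG Trp / TGG Trp — identical.
Codon 5: CAT His / TTG Leu — nonsynonymous.
Codon 6: AGC Ser / CAG Gln — nonsynonymous.
Synonymous differences: 0.

0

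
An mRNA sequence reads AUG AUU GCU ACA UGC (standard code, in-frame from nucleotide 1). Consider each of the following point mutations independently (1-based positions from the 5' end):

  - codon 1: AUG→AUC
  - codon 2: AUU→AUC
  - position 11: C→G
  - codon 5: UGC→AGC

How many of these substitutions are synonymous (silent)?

1

Codon 1: AUG (Met) → AUC (Ile) — missense.
Codon 2: AUU (Ile) → AUC (Ile) — synonymous.
Codon 4: ACA (Thr) → AGA (Arg) — missense.
Codon 5: UGC (Cys) → AGC (Ser) — missense.
Synonymous: 1 of 4.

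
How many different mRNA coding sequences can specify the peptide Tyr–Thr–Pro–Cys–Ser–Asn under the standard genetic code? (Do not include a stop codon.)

768

Tyr: 2 codons.
Thr: 4 codons.
Pro: 4 codons.
Cys: 2 codons.
Ser: 6 codons.
Asn: 2 codons.
2 × 4 × 4 × 2 × 6 × 2 = 768.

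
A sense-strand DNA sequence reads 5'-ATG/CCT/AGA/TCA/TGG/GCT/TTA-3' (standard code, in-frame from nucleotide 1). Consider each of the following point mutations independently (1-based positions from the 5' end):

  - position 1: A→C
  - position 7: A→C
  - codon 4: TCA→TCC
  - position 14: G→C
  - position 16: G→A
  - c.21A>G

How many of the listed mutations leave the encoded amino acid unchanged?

3

Codon 1: ATG (Met) → CTG (Leu) — missense.
Codon 3: AGA (Arg) → CGA (Arg) — synonymous.
Codon 4: TCA (Ser) → TCC (Ser) — synonymous.
Codon 5: TGG (Trp) → TCG (Ser) — missense.
Codon 6: GCT (Ala) → ACT (Thr) — missense.
Codon 7: TTA (Leu) → TTG (Leu) — synonymous.
Synonymous: 3 of 6.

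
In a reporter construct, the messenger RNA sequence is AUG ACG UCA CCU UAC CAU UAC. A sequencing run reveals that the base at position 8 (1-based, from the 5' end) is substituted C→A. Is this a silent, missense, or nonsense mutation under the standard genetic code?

Position 8 falls in codon 3: UCA → Ser.
After the substitution the codon is UAA → Stop.
The new codon is a stop codon, so this is a nonsense mutation.

nonsense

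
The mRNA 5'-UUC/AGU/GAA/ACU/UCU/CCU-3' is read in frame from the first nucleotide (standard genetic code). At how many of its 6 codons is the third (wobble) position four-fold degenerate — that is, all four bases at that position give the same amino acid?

3

Codon 1 UUC (Phe): third position 2-fold.
Codon 2 AGU (Ser): third position 2-fold.
Codon 3 GAA (Glu): third position 2-fold.
Codon 4 ACU (Thr): third position 4-fold.
Codon 5 UCU (Ser): third position 4-fold.
Codon 6 CCU (Pro): third position 4-fold.
Four-fold degenerate third positions: 3.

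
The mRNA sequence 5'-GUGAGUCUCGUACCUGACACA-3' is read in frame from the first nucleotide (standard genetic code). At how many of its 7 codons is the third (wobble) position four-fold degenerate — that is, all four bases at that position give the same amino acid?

Codon 1 GUG (Val): third position 4-fold.
Codon 2 AGU (Ser): third position 2-fold.
Codon 3 CUC (Leu): third position 4-fold.
Codon 4 GUA (Val): third position 4-fold.
Codon 5 CCU (Pro): third position 4-fold.
Codon 6 GAC (Asp): third position 2-fold.
Codon 7 ACA (Thr): third position 4-fold.
Four-fold degenerate third positions: 5.

5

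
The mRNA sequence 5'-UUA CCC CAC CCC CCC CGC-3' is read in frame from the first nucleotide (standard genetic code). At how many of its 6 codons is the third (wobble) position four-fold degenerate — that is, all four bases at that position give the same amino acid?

Codon 1 UUA (Leu): third position 2-fold.
Codon 2 CCC (Pro): third position 4-fold.
Codon 3 CAC (His): third position 2-fold.
Codon 4 CCC (Pro): third position 4-fold.
Codon 5 CCC (Pro): third position 4-fold.
Codon 6 CGC (Arg): third position 4-fold.
Four-fold degenerate third positions: 4.

4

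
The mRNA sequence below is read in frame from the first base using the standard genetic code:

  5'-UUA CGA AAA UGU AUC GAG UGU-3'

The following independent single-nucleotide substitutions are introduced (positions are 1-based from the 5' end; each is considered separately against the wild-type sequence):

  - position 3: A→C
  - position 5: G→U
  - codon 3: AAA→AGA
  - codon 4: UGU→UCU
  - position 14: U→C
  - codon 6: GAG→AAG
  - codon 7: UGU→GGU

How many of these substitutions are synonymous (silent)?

0

Codon 1: UUA (Leu) → UUC (Phe) — missense.
Codon 2: CGA (Arg) → CUA (Leu) — missense.
Codon 3: AAA (Lys) → AGA (Arg) — missense.
Codon 4: UGU (Cys) → UCU (Ser) — missense.
Codon 5: AUC (Ile) → ACC (Thr) — missense.
Codon 6: GAG (Glu) → AAG (Lys) — missense.
Codon 7: UGU (Cys) → GGU (Gly) — missense.
Synonymous: 0 of 7.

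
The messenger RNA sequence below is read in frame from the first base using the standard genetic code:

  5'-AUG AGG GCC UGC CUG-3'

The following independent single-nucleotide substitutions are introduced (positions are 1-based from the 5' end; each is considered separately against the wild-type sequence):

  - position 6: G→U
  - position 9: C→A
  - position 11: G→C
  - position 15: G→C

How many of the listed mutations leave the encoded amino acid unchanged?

Codon 2: AGG (Arg) → AGU (Ser) — missense.
Codon 3: GCC (Ala) → GCA (Ala) — synonymous.
Codon 4: UGC (Cys) → UCC (Ser) — missense.
Codon 5: CUG (Leu) → CUC (Leu) — synonymous.
Synonymous: 2 of 4.

2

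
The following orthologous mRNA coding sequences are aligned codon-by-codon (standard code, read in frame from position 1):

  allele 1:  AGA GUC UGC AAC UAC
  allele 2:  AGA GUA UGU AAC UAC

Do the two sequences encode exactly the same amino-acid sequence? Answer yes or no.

yes

Codon 1: AGA Arg / AGA Arg — identical.
Codon 2: GUC Val / GUA Val — synonymous.
Codon 3: UGC Cys / UGU Cys — synonymous.
Codon 4: AAC Asn / AAC Asn — identical.
Codon 5: UAC Tyr / UAC Tyr — identical.
Nonsynonymous differences: 0 → same protein.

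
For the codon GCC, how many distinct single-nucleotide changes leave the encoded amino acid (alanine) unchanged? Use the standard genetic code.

3

Position 1: none → 0 synonymous.
Position 2: none → 0 synonymous.
Position 3: GCU, GCA, GCG → 3 synonymous.
Total: 0 + 0 + 3 = 3.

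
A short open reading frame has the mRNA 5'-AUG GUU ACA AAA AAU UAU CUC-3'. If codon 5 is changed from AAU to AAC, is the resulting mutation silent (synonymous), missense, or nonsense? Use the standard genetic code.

Position 15 falls in codon 5: AAU → Asn.
After the substitution the codon is AAC → Asn.
Both encode Asn, so the change is synonymous.

silent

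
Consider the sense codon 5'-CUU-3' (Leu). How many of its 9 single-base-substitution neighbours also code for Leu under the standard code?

Position 1: none → 0 synonymous.
Position 2: none → 0 synonymous.
Position 3: CUC, CUA, CUG → 3 synonymous.
Total: 0 + 0 + 3 = 3.

3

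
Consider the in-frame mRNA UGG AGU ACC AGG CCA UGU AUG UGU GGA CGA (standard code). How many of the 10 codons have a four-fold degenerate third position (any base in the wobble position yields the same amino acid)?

4

Codon 1 UGG (Trp): third position 1-fold.
Codon 2 AGU (Ser): third position 2-fold.
Codon 3 ACC (Thr): third position 4-fold.
Codon 4 AGG (Arg): third position 2-fold.
Codon 5 CCA (Pro): third position 4-fold.
Codon 6 UGU (Cys): third position 2-fold.
Codon 7 AUG (Met): third position 1-fold.
Codon 8 UGU (Cys): third position 2-fold.
Codon 9 GGA (Gly): third position 4-fold.
Codon 10 CGA (Arg): third position 4-fold.
Four-fold degenerate third positions: 4.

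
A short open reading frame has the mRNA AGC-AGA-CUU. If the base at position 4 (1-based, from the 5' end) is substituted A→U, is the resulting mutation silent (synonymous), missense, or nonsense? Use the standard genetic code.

nonsense

Position 4 falls in codon 2: AGA → Arg.
After the substitution the codon is UGA → Stop.
The new codon is a stop codon, so this is a nonsense mutation.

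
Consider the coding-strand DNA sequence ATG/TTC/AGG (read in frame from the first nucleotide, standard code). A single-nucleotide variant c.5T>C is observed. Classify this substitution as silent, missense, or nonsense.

Position 5 falls in codon 2: TTC → Phe.
After the substitution the codon is TCC → Ser.
Phe ≠ Ser, so this is a missense mutation.

missense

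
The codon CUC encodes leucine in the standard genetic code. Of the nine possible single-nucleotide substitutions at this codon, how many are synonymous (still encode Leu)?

Position 1: none → 0 synonymous.
Position 2: none → 0 synonymous.
Position 3: CUU, CUA, CUG → 3 synonymous.
Total: 0 + 0 + 3 = 3.

3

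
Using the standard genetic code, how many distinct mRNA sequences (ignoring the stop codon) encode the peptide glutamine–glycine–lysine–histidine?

32

Gln: 2 codons.
Gly: 4 codons.
Lys: 2 codons.
His: 2 codons.
2 × 4 × 2 × 2 = 32.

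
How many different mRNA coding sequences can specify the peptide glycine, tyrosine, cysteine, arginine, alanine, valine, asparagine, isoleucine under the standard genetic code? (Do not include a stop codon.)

Gly: 4 codons.
Tyr: 2 codons.
Cys: 2 codons.
Arg: 6 codons.
Ala: 4 codons.
Val: 4 codons.
Asn: 2 codons.
Ile: 3 codons.
4 × 2 × 2 × 6 × 4 × 4 × 2 × 3 = 9216.

9216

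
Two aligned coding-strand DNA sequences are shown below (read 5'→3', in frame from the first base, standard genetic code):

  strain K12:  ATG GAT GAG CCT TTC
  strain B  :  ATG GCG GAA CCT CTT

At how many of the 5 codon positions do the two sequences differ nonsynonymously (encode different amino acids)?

Codon 1: ATG Met / ATG Met — identical.
Codon 2: GAT Asp / GCG Ala — nonsynonymous.
Codon 3: GAG Glu / GAA Glu — synonymous.
Codon 4: CCT Pro / CCT Pro — identical.
Codon 5: TTC Phe / CTT Leu — nonsynonymous.
Nonsynonymous differences: 2.

2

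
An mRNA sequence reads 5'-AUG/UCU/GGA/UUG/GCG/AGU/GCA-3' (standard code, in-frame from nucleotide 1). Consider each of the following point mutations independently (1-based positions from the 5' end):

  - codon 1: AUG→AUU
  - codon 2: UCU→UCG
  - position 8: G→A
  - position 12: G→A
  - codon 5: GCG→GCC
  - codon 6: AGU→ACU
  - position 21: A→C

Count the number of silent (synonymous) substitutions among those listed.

Codon 1: AUG (Met) → AUU (Ile) — missense.
Codon 2: UCU (Ser) → UCG (Ser) — synonymous.
Codon 3: GGA (Gly) → GAA (Glu) — missense.
Codon 4: UUG (Leu) → UUA (Leu) — synonymous.
Codon 5: GCG (Ala) → GCC (Ala) — synonymous.
Codon 6: AGU (Ser) → ACU (Thr) — missense.
Codon 7: GCA (Ala) → GCC (Ala) — synonymous.
Synonymous: 4 of 7.

4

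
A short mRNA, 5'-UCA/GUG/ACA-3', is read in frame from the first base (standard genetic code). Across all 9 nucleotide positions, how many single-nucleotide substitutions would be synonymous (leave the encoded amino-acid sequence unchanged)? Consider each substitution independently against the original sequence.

9

Codon 1 (UCA, Ser): 3 synonymous substitutions.
Codon 2 (GUG, Val): 3 synonymous substitutions.
Codon 3 (ACA, Thr): 3 synonymous substitutions.
Total: 3 + 3 + 3 = 9.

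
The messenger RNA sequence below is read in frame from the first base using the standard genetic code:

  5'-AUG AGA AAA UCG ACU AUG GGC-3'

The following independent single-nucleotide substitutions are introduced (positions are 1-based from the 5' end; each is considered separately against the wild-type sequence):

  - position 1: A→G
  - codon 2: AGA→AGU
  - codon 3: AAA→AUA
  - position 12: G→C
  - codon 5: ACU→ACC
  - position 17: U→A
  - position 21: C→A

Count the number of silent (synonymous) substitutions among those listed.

Codon 1: AUG (Met) → GUG (Val) — missense.
Codon 2: AGA (Arg) → AGU (Ser) — missense.
Codon 3: AAA (Lys) → AUA (Ile) — missense.
Codon 4: UCG (Ser) → UCC (Ser) — synonymous.
Codon 5: ACU (Thr) → ACC (Thr) — synonymous.
Codon 6: AUG (Met) → AAG (Lys) — missense.
Codon 7: GGC (Gly) → GGA (Gly) — synonymous.
Synonymous: 3 of 7.

3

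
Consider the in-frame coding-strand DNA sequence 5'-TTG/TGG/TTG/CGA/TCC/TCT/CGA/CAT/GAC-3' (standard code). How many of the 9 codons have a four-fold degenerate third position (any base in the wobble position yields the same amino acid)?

Codon 1 TTG (Leu): third position 2-fold.
Codon 2 TGG (Trp): third position 1-fold.
Codon 3 TTG (Leu): third position 2-fold.
Codon 4 CGA (Arg): third position 4-fold.
Codon 5 TCC (Ser): third position 4-fold.
Codon 6 TCT (Ser): third position 4-fold.
Codon 7 CGA (Arg): third position 4-fold.
Codon 8 CAT (His): third position 2-fold.
Codon 9 GAC (Asp): third position 2-fold.
Four-fold degenerate third positions: 4.

4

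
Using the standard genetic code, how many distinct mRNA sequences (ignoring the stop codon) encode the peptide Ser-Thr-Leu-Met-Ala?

Ser: 6 codons.
Thr: 4 codons.
Leu: 6 codons.
Met: 1 codon.
Ala: 4 codons.
6 × 4 × 6 × 1 × 4 = 576.

576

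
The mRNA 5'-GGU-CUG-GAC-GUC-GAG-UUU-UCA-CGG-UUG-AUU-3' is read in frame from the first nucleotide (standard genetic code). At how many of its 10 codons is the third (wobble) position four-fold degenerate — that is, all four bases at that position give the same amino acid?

Codon 1 GGU (Gly): third position 4-fold.
Codon 2 CUG (Leu): third position 4-fold.
Codon 3 GAC (Asp): third position 2-fold.
Codon 4 GUC (Val): third position 4-fold.
Codon 5 GAG (Glu): third position 2-fold.
Codon 6 UUU (Phe): third position 2-fold.
Codon 7 UCA (Ser): third position 4-fold.
Codon 8 CGG (Arg): third position 4-fold.
Codon 9 UUG (Leu): third position 2-fold.
Codon 10 AUU (Ile): third position 3-fold.
Four-fold degenerate third positions: 5.

5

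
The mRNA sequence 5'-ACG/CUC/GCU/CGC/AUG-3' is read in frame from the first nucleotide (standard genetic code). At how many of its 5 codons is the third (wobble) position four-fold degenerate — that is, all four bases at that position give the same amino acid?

Codon 1 ACG (Thr): third position 4-fold.
Codon 2 CUC (Leu): third position 4-fold.
Codon 3 GCU (Ala): third position 4-fold.
Codon 4 CGC (Arg): third position 4-fold.
Codon 5 AUG (Met): third position 1-fold.
Four-fold degenerate third positions: 4.

4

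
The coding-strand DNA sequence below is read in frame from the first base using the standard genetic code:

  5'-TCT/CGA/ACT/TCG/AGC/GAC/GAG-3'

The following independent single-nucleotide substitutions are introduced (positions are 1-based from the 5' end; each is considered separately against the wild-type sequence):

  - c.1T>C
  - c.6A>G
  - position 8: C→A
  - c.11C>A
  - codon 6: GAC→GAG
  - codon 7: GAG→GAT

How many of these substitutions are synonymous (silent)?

Codon 1: TCT (Ser) → CCT (Pro) — missense.
Codon 2: CGA (Arg) → CGG (Arg) — synonymous.
Codon 3: ACT (Thr) → AAT (Asn) — missense.
Codon 4: TCG (Ser) → TAG (Stop) — nonsense.
Codon 6: GAC (Asp) → GAG (Glu) — missense.
Codon 7: GAG (Glu) → GAT (Asp) — missense.
Synonymous: 1 of 6.

1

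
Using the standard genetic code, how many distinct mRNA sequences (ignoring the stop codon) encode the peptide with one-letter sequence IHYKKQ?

96

Ile: 3 codons.
His: 2 codons.
Tyr: 2 codons.
Lys: 2 codons.
Lys: 2 codons.
Gln: 2 codons.
3 × 2 × 2 × 2 × 2 × 2 = 96.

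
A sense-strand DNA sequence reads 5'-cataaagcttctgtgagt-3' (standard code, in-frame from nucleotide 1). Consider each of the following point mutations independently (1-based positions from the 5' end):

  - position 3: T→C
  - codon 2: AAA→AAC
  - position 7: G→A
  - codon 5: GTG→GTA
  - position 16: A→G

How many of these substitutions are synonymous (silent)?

Codon 1: CAT (His) → CAC (His) — synonymous.
Codon 2: AAA (Lys) → AAC (Asn) — missense.
Codon 3: GCT (Ala) → ACT (Thr) — missense.
Codon 5: GTG (Val) → GTA (Val) — synonymous.
Codon 6: AGT (Ser) → GGT (Gly) — missense.
Synonymous: 2 of 5.

2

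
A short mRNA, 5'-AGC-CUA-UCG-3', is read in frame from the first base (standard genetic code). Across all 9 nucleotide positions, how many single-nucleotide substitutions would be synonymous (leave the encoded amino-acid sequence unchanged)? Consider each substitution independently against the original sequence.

Codon 1 (AGC, Ser): 1 synonymous substitution.
Codon 2 (CUA, Leu): 4 synonymous substitutions.
Codon 3 (UCG, Ser): 3 synonymous substitutions.
Total: 1 + 4 + 3 = 8.

8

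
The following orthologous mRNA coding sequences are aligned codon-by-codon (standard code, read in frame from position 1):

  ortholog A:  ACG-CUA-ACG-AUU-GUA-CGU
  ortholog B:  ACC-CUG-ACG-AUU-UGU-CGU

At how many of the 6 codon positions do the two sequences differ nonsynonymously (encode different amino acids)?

1

Codon 1: ACG Thr / ACC Thr — synonymous.
Codon 2: CUA Leu / CUG Leu — synonymous.
Codon 3: ACG Thr / ACG Thr — identical.
Codon 4: AUU Ile / AUU Ile — identical.
Codon 5: GUA Val / UGU Cys — nonsynonymous.
Codon 6: CGU Arg / CGU Arg — identical.
Nonsynonymous differences: 1.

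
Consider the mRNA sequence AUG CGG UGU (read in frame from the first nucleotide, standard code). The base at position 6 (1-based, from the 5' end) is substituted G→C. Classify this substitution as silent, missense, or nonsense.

silent

Position 6 falls in codon 2: CGG → Arg.
After the substitution the codon is CGC → Arg.
Both encode Arg, so the change is synonymous.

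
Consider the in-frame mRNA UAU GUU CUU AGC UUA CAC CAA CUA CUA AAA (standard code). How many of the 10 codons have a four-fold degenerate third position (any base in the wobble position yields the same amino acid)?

Codon 1 UAU (Tyr): third position 2-fold.
Codon 2 GUU (Val): third position 4-fold.
Codon 3 CUU (Leu): third position 4-fold.
Codon 4 AGC (Ser): third position 2-fold.
Codon 5 UUA (Leu): third position 2-fold.
Codon 6 CAC (His): third position 2-fold.
Codon 7 CAA (Gln): third position 2-fold.
Codon 8 CUA (Leu): third position 4-fold.
Codon 9 CUA (Leu): third position 4-fold.
Codon 10 AAA (Lys): third position 2-fold.
Four-fold degenerate third positions: 4.

4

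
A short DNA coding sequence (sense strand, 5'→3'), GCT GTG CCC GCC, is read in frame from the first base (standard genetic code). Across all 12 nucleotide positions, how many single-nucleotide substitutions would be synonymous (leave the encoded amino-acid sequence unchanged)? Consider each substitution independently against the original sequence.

Codon 1 (GCT, Ala): 3 synonymous substitutions.
Codon 2 (GTG, Val): 3 synonymous substitutions.
Codon 3 (CCC, Pro): 3 synonymous substitutions.
Codon 4 (GCC, Ala): 3 synonymous substitutions.
Total: 3 + 3 + 3 + 3 = 12.

12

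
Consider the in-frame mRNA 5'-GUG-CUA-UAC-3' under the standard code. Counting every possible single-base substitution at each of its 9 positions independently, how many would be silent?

8

Codon 1 (GUG, Val): 3 synonymous substitutions.
Codon 2 (CUA, Leu): 4 synonymous substitutions.
Codon 3 (UAC, Tyr): 1 synonymous substitution.
Total: 3 + 4 + 1 = 8.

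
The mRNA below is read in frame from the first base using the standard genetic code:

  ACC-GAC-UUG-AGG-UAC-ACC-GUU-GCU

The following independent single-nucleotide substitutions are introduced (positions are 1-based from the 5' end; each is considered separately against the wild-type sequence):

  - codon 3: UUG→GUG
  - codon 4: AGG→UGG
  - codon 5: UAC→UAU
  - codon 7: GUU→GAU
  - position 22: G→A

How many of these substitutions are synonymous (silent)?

1

Codon 3: UUG (Leu) → GUG (Val) — missense.
Codon 4: AGG (Arg) → UGG (Trp) — missense.
Codon 5: UAC (Tyr) → UAU (Tyr) — synonymous.
Codon 7: GUU (Val) → GAU (Asp) — missense.
Codon 8: GCU (Ala) → ACU (Thr) — missense.
Synonymous: 1 of 5.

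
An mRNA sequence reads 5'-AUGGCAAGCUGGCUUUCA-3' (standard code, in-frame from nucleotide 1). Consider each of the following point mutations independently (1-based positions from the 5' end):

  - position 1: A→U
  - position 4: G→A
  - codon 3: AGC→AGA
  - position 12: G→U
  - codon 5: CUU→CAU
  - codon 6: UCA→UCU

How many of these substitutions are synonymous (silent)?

1

Codon 1: AUG (Met) → UUG (Leu) — missense.
Codon 2: GCA (Ala) → ACA (Thr) — missense.
Codon 3: AGC (Ser) → AGA (Arg) — missense.
Codon 4: UGG (Trp) → UGU (Cys) — missense.
Codon 5: CUU (Leu) → CAU (His) — missense.
Codon 6: UCA (Ser) → UCU (Ser) — synonymous.
Synonymous: 1 of 6.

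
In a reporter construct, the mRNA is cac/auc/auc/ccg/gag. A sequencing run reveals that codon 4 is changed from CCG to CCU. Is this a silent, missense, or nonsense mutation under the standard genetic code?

silent

Position 12 falls in codon 4: CCG → Pro.
After the substitution the codon is CCU → Pro.
Both encode Pro, so the change is synonymous.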